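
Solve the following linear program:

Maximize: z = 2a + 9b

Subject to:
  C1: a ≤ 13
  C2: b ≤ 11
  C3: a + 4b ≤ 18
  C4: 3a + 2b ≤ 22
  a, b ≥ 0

Evaluate the objective at each vertex of the feasible region:
  z(0, 0) = 0
  z(7.333, 0) = 14.67
  z(5.2, 3.2) = 39.2
  z(0, 4.5) = 40.5  ←
The maximum is at a = 0, b = 4.5.

a = 0, b = 4.5, z = 40.5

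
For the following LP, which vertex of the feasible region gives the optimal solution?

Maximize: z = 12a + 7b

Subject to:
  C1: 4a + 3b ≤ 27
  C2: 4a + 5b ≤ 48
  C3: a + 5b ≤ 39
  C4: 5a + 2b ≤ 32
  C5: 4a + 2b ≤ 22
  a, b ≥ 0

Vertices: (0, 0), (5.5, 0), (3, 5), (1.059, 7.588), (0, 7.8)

Evaluate the objective at each vertex of the feasible region:
  z(0, 0) = 0
  z(5.5, 0) = 66
  z(3, 5) = 71  ←
  z(1.059, 7.588) = 65.82
  z(0, 7.8) = 54.6
The maximum is at a = 3, b = 5.

(3, 5)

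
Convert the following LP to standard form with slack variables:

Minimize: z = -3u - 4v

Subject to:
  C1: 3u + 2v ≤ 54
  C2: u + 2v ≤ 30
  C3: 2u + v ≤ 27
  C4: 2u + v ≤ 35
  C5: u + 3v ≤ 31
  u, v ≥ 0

min z = -3u - 4v

s.t.
  3u + 2v + s1 = 54
  u + 2v + s2 = 30
  2u + v + s3 = 27
  2u + v + s4 = 35
  u + 3v + s5 = 31
  u, v, s1, s2, s3, s4, s5 ≥ 0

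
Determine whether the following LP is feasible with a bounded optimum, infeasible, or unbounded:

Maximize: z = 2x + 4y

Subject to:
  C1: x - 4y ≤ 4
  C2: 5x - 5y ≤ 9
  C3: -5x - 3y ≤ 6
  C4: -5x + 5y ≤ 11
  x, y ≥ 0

Unbounded (objective can increase without bound)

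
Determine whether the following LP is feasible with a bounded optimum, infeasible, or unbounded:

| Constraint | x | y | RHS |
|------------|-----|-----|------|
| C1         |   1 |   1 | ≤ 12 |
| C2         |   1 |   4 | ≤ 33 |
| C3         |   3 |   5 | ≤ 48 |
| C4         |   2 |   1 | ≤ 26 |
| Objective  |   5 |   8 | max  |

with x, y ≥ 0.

Feasible with a bounded optimal solution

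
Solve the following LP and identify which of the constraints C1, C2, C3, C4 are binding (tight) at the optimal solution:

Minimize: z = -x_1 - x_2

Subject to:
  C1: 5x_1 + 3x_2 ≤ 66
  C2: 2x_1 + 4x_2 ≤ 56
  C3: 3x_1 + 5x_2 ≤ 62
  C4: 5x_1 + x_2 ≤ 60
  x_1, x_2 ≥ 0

At x_1 = 9, x_2 = 7, compute slack b - a·x for each constraint:
  C1: 66 − 66 = 0  (binding)
  C2: 56 − 46 = 10  (slack)
  C3: 62 − 62 = 0  (binding)
  C4: 60 − 52 = 8  (slack)

Optimal: x_1 = 9, x_2 = 7
Binding: C1, C3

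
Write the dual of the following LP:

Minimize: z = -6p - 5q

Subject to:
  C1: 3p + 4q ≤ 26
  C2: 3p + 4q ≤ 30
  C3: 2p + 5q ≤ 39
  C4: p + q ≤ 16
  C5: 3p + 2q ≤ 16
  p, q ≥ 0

Primal min cᵀx s.t. Ax ≤ b, x ≥ 0  →  Dual max −bᵀy s.t. Aᵀy ≥ −c, y ≥ 0.

Maximize: z = -26y1 - 30y2 - 39y3 - 16y4 - 16y5

Subject to:
  3y1 + 3y2 + 2y3 + y4 + 3y5 ≥ 6
  4y1 + 4y2 + 5y3 + y4 + 2y5 ≥ 5
  y1, y2, y3, y4, y5 ≥ 0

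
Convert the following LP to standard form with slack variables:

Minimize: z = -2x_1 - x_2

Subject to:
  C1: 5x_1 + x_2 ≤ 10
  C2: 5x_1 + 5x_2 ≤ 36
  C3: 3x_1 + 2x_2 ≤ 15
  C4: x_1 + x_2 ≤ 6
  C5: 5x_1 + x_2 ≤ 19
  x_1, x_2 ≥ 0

min z = -2x_1 - x_2

s.t.
  5x_1 + x_2 + s1 = 10
  5x_1 + 5x_2 + s2 = 36
  3x_1 + 2x_2 + s3 = 15
  x_1 + x_2 + s4 = 6
  5x_1 + x_2 + s5 = 19
  x_1, x_2, s1, s2, s3, s4, s5 ≥ 0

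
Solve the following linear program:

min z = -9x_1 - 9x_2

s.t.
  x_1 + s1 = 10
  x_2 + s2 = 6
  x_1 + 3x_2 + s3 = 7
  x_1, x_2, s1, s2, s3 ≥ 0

Evaluate the objective at each vertex of the feasible region:
  z(0, 0) = 0
  z(7, 0) = -63  ←
  z(0, 2.333) = -21
The minimum is at x_1 = 7, x_2 = 0.

x_1 = 7, x_2 = 0, z = -63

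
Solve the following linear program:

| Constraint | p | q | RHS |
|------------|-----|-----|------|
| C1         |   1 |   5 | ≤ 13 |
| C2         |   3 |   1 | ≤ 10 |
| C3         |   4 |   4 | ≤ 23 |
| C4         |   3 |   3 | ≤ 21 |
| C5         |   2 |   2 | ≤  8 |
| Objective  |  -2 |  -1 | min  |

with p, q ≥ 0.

Evaluate the objective at each vertex of the feasible region:
  z(0, 0) = 0
  z(3.333, 0) = -6.667
  z(3, 1) = -7  ←
  z(1.75, 2.25) = -5.75
  z(0, 2.6) = -2.6
The minimum is at p = 3, q = 1.

p = 3, q = 1, z = -7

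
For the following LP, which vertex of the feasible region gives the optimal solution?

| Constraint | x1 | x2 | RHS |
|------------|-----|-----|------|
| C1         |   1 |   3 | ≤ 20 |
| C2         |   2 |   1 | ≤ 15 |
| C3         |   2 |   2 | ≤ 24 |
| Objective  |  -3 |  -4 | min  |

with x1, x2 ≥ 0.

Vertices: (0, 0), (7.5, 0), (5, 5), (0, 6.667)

Evaluate the objective at each vertex of the feasible region:
  z(0, 0) = 0
  z(7.5, 0) = -22.5
  z(5, 5) = -35  ←
  z(0, 6.667) = -26.67
The minimum is at x1 = 5, x2 = 5.

(5, 5)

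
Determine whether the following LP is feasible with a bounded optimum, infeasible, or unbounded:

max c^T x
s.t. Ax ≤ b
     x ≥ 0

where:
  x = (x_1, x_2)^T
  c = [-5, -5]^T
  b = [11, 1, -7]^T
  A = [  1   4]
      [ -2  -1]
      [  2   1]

Infeasible (no feasible solution exists)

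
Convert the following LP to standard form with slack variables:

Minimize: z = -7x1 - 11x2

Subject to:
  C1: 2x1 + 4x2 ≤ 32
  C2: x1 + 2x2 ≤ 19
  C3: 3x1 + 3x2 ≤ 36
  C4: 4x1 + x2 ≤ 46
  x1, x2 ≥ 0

min z = -7x1 - 11x2

s.t.
  2x1 + 4x2 + s1 = 32
  x1 + 2x2 + s2 = 19
  3x1 + 3x2 + s3 = 36
  4x1 + x2 + s4 = 46
  x1, x2, s1, s2, s3, s4 ≥ 0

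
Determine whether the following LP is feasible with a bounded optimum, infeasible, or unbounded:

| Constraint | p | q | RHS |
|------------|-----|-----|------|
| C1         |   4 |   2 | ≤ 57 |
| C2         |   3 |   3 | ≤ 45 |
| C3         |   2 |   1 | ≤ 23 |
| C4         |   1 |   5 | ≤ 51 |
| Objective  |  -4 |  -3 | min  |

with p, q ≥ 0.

Feasible with a bounded optimal solution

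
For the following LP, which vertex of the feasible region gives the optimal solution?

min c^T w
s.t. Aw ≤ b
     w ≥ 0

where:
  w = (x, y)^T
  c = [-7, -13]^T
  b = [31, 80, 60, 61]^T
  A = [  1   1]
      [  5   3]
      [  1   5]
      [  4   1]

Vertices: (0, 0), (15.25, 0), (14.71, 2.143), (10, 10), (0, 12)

Evaluate the objective at each vertex of the feasible region:
  z(0, 0) = 0
  z(15.25, 0) = -106.8
  z(14.71, 2.143) = -130.9
  z(10, 10) = -200  ←
  z(0, 12) = -156
The minimum is at x = 10, y = 10.

(10, 10)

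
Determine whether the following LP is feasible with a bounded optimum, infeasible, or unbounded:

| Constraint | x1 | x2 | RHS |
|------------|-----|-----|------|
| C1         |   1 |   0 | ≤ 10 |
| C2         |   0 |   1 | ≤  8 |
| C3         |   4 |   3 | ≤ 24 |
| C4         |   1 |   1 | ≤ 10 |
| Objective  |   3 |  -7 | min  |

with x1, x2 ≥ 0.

Feasible with a bounded optimal solution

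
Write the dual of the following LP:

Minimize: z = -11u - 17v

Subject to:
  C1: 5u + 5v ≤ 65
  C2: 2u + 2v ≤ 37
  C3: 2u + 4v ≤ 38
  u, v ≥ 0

Primal min cᵀx s.t. Ax ≤ b, x ≥ 0  →  Dual max −bᵀy s.t. Aᵀy ≥ −c, y ≥ 0.

Maximize: z = -65y1 - 37y2 - 38y3

Subject to:
  5y1 + 2y2 + 2y3 ≥ 11
  5y1 + 2y2 + 4y3 ≥ 17
  y1, y2, y3 ≥ 0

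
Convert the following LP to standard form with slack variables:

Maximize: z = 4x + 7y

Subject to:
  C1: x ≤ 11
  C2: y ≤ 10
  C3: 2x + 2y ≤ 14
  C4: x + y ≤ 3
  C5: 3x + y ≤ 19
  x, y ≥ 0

max z = 4x + 7y

s.t.
  x + s1 = 11
  y + s2 = 10
  2x + 2y + s3 = 14
  x + y + s4 = 3
  3x + y + s5 = 19
  x, y, s1, s2, s3, s4, s5 ≥ 0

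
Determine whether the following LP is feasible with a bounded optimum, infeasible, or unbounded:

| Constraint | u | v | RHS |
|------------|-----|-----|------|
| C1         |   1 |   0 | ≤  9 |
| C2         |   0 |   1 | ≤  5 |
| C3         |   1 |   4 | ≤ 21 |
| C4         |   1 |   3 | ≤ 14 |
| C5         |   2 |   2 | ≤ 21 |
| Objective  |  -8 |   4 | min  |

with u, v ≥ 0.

Feasible with a bounded optimal solution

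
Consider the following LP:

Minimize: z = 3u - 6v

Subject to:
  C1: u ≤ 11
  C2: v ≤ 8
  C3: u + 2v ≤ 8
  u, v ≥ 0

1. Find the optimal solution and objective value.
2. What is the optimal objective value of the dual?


1. u = 0, v = 4, z = -24
2. -24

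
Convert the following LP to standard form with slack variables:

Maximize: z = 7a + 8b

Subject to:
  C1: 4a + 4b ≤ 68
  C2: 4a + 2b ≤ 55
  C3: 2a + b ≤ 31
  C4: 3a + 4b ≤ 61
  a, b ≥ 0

max z = 7a + 8b

s.t.
  4a + 4b + s1 = 68
  4a + 2b + s2 = 55
  2a + b + s3 = 31
  3a + 4b + s4 = 61
  a, b, s1, s2, s3, s4 ≥ 0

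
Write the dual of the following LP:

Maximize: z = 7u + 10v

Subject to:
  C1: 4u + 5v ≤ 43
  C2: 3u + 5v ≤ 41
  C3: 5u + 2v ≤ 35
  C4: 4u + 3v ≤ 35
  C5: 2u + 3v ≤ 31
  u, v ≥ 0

Primal max cᵀx s.t. Ax ≤ b, x ≥ 0  →  Dual min bᵀy s.t. Aᵀy ≥ c, y ≥ 0.

Minimize: z = 43y1 + 41y2 + 35y3 + 35y4 + 31y5

Subject to:
  4y1 + 3y2 + 5y3 + 4y4 + 2y5 ≥ 7
  5y1 + 5y2 + 2y3 + 3y4 + 3y5 ≥ 10
  y1, y2, y3, y4, y5 ≥ 0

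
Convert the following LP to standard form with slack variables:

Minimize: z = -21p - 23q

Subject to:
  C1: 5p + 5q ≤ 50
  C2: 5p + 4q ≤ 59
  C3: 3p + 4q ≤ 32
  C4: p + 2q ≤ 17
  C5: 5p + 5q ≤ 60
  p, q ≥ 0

min z = -21p - 23q

s.t.
  5p + 5q + s1 = 50
  5p + 4q + s2 = 59
  3p + 4q + s3 = 32
  p + 2q + s4 = 17
  5p + 5q + s5 = 60
  p, q, s1, s2, s3, s4, s5 ≥ 0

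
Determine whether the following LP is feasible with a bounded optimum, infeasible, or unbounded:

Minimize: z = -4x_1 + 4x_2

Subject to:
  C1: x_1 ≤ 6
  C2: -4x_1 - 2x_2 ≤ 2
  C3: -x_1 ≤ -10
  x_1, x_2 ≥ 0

Infeasible (no feasible solution exists)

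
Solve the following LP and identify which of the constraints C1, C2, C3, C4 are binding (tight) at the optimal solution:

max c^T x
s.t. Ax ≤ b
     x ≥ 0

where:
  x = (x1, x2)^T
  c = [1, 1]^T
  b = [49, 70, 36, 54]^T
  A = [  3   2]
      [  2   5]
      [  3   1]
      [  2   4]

At x1 = 9, x2 = 9, compute slack b - a·x for each constraint:
  C1: 49 − 45 = 4  (slack)
  C2: 70 − 63 = 7  (slack)
  C3: 36 − 36 = 0  (binding)
  C4: 54 − 54 = 0  (binding)

Optimal: x1 = 9, x2 = 9
Binding: C3, C4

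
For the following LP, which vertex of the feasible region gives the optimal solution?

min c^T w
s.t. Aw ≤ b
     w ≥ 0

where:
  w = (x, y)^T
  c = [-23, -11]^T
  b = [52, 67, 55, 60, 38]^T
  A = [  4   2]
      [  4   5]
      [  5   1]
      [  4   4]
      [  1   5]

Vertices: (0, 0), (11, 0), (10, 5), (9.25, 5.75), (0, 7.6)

Evaluate the objective at each vertex of the feasible region:
  z(0, 0) = 0
  z(11, 0) = -253
  z(10, 5) = -285  ←
  z(9.25, 5.75) = -276
  z(0, 7.6) = -83.6
The minimum is at x = 10, y = 5.

(10, 5)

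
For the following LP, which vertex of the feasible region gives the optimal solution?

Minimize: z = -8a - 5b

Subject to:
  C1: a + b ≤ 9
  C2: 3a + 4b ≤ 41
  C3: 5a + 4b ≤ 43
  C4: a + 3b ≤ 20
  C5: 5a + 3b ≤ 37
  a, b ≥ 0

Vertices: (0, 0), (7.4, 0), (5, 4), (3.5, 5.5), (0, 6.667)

Evaluate the objective at each vertex of the feasible region:
  z(0, 0) = 0
  z(7.4, 0) = -59.2
  z(5, 4) = -60  ←
  z(3.5, 5.5) = -55.5
  z(0, 6.667) = -33.33
The minimum is at a = 5, b = 4.

(5, 4)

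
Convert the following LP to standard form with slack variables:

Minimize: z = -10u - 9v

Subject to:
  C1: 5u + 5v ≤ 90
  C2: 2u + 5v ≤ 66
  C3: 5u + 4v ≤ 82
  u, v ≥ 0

min z = -10u - 9v

s.t.
  5u + 5v + s1 = 90
  2u + 5v + s2 = 66
  5u + 4v + s3 = 82
  u, v, s1, s2, s3 ≥ 0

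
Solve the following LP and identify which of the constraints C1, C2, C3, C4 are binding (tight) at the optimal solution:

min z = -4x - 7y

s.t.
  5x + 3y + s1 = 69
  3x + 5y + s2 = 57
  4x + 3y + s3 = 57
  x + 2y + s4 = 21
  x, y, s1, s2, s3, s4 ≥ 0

At x = 9, y = 6, compute slack b - a·x for each constraint:
  C1: 69 − 63 = 6  (slack)
  C2: 57 − 57 = 0  (binding)
  C3: 57 − 54 = 3  (slack)
  C4: 21 − 21 = 0  (binding)

Optimal: x = 9, y = 6
Binding: C2, C4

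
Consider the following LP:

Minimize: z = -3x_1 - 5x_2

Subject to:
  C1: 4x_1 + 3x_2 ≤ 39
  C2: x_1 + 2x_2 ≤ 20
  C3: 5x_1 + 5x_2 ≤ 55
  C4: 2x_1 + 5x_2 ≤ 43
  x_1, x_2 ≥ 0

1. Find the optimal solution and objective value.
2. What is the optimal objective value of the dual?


1. x_1 = 4, x_2 = 7, z = -47
2. -47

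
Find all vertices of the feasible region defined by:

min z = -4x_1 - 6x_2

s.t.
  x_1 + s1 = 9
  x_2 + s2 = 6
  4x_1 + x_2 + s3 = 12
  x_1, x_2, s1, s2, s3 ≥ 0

(0, 0), (3, 0), (1.5, 6), (0, 6)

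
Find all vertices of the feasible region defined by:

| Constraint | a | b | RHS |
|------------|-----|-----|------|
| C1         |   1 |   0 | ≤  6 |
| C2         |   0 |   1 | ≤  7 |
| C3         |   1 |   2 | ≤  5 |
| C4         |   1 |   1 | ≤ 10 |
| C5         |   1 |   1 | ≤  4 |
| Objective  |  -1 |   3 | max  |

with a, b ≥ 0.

(0, 0), (4, 0), (3, 1), (0, 2.5)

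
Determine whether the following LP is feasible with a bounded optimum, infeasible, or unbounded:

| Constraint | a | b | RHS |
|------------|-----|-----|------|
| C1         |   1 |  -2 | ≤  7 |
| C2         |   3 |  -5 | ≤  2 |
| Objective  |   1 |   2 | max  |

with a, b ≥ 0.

Unbounded (objective can increase without bound)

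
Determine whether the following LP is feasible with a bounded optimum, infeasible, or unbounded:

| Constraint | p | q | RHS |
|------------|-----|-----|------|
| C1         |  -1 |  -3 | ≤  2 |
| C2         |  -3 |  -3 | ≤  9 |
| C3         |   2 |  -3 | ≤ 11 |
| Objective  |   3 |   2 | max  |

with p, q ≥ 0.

Unbounded (objective can increase without bound)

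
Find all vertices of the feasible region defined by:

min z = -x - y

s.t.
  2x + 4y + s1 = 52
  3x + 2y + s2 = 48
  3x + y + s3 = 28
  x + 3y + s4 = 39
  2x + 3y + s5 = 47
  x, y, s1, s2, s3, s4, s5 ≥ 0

(0, 0), (9.333, 0), (6, 10), (0, 13)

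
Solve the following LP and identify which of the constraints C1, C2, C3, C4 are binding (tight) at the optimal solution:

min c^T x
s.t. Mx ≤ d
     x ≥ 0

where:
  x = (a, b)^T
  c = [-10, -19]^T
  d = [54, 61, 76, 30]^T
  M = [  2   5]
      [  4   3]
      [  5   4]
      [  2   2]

At a = 7, b = 8, compute slack b - a·x for each constraint:
  C1: 54 − 54 = 0  (binding)
  C2: 61 − 52 = 9  (slack)
  C3: 76 − 67 = 9  (slack)
  C4: 30 − 30 = 0  (binding)

Optimal: a = 7, b = 8
Binding: C1, C4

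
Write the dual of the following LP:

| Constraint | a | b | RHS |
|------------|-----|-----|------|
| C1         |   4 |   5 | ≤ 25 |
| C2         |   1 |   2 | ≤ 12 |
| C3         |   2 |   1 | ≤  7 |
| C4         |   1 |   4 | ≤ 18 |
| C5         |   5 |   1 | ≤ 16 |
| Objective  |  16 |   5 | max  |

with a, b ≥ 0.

Primal max cᵀx s.t. Ax ≤ b, x ≥ 0  →  Dual min bᵀy s.t. Aᵀy ≥ c, y ≥ 0.

Minimize: z = 25y1 + 12y2 + 7y3 + 18y4 + 16y5

Subject to:
  4y1 + y2 + 2y3 + y4 + 5y5 ≥ 16
  5y1 + 2y2 + y3 + 4y4 + y5 ≥ 5
  y1, y2, y3, y4, y5 ≥ 0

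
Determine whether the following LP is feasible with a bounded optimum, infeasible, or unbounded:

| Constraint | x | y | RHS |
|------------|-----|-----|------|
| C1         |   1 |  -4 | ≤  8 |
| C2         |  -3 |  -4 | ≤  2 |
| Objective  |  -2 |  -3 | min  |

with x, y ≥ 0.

Unbounded (objective can decrease without bound)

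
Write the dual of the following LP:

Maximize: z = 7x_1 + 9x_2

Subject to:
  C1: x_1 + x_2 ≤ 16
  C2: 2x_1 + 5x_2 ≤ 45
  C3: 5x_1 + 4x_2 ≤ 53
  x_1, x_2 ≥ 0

Primal max cᵀx s.t. Ax ≤ b, x ≥ 0  →  Dual min bᵀy s.t. Aᵀy ≥ c, y ≥ 0.

Minimize: z = 16y1 + 45y2 + 53y3

Subject to:
  y1 + 2y2 + 5y3 ≥ 7
  y1 + 5y2 + 4y3 ≥ 9
  y1, y2, y3 ≥ 0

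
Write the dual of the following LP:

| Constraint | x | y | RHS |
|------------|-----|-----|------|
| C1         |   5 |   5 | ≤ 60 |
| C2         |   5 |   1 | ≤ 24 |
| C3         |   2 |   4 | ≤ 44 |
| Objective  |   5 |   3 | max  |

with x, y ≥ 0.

Primal max cᵀx s.t. Ax ≤ b, x ≥ 0  →  Dual min bᵀy s.t. Aᵀy ≥ c, y ≥ 0.

Minimize: z = 60y1 + 24y2 + 44y3

Subject to:
  5y1 + 5y2 + 2y3 ≥ 5
  5y1 + y2 + 4y3 ≥ 3
  y1, y2, y3 ≥ 0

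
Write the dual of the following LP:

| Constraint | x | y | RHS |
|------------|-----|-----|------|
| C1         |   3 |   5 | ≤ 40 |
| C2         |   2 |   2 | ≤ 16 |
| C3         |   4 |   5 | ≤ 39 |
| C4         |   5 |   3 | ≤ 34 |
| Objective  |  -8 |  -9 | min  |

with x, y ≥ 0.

Primal min cᵀx s.t. Ax ≤ b, x ≥ 0  →  Dual max −bᵀy s.t. Aᵀy ≥ −c, y ≥ 0.

Maximize: z = -40y1 - 16y2 - 39y3 - 34y4

Subject to:
  3y1 + 2y2 + 4y3 + 5y4 ≥ 8
  5y1 + 2y2 + 5y3 + 3y4 ≥ 9
  y1, y2, y3, y4 ≥ 0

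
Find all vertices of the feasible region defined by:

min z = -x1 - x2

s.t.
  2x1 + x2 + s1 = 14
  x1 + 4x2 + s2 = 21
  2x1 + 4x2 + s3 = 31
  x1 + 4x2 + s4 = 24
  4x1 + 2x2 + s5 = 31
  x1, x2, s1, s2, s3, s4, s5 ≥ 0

(0, 0), (7, 0), (5, 4), (0, 5.25)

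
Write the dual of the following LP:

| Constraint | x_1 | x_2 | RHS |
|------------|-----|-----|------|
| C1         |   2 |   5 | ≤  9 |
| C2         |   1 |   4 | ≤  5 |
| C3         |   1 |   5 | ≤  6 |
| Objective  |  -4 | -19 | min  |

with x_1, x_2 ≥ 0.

Primal min cᵀx s.t. Ax ≤ b, x ≥ 0  →  Dual max −bᵀy s.t. Aᵀy ≥ −c, y ≥ 0.

Maximize: z = -9y1 - 5y2 - 6y3

Subject to:
  2y1 + y2 + y3 ≥ 4
  5y1 + 4y2 + 5y3 ≥ 19
  y1, y2, y3 ≥ 0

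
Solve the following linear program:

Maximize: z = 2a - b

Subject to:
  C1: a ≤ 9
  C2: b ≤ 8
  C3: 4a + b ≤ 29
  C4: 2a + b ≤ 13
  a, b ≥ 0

Evaluate the objective at each vertex of the feasible region:
  z(0, 0) = 0
  z(6.5, 0) = 13  ←
  z(2.5, 8) = -3
  z(0, 8) = -8
The maximum is at a = 6.5, b = 0.

a = 6.5, b = 0, z = 13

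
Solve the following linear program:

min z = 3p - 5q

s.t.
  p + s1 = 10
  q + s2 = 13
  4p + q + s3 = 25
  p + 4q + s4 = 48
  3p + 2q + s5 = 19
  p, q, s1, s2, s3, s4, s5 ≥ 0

Evaluate the objective at each vertex of the feasible region:
  z(0, 0) = 0
  z(6.25, 0) = 18.75
  z(6.2, 0.2) = 17.6
  z(0, 9.5) = -47.5  ←
The minimum is at p = 0, q = 9.5.

p = 0, q = 9.5, z = -47.5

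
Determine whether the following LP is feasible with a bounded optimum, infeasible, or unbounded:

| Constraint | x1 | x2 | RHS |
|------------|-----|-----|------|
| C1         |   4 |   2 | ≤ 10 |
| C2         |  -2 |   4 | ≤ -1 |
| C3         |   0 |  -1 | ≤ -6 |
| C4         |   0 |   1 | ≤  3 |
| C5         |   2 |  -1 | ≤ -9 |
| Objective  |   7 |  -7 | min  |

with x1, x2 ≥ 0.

Infeasible (no feasible solution exists)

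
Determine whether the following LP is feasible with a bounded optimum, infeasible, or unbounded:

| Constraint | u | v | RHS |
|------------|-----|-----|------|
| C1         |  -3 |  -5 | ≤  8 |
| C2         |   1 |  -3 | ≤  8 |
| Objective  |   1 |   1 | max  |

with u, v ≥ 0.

Unbounded (objective can increase without bound)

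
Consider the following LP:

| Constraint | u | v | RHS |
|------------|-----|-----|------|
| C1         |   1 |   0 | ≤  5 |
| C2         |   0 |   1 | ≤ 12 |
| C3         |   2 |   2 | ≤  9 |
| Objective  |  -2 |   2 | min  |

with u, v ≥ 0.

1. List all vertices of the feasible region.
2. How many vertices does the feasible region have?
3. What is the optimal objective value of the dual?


1. (0, 0), (4.5, 0), (0, 4.5)
2. 3
3. -9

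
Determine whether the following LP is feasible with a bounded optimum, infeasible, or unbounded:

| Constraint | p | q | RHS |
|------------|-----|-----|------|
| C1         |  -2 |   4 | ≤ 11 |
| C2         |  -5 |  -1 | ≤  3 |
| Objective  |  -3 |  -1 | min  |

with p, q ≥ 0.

Unbounded (objective can decrease without bound)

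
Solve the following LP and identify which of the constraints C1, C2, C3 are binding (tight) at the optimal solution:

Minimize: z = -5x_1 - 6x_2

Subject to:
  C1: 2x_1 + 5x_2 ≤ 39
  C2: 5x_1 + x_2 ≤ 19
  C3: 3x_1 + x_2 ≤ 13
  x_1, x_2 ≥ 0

At x_1 = 2, x_2 = 7, compute slack b - a·x for each constraint:
  C1: 39 − 39 = 0  (binding)
  C2: 19 − 17 = 2  (slack)
  C3: 13 − 13 = 0  (binding)

Optimal: x_1 = 2, x_2 = 7
Binding: C1, C3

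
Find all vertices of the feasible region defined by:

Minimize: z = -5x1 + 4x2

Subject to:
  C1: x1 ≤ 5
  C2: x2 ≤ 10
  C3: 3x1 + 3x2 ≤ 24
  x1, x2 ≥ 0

(0, 0), (5, 0), (5, 3), (0, 8)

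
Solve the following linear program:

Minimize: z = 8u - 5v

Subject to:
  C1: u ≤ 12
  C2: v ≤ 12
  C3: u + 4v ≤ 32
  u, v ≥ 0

Evaluate the objective at each vertex of the feasible region:
  z(0, 0) = 0
  z(12, 0) = 96
  z(12, 5) = 71
  z(0, 8) = -40  ←
The minimum is at u = 0, v = 8.

u = 0, v = 8, z = -40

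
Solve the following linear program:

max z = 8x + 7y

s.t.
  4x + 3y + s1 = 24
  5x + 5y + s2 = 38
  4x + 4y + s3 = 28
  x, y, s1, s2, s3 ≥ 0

Evaluate the objective at each vertex of the feasible region:
  z(0, 0) = 0
  z(6, 0) = 48
  z(3, 4) = 52  ←
  z(0, 7) = 49
The maximum is at x = 3, y = 4.

x = 3, y = 4, z = 52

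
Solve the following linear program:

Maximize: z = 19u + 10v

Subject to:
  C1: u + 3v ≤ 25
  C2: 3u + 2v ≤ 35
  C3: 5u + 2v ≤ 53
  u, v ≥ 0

Evaluate the objective at each vertex of the feasible region:
  z(0, 0) = 0
  z(10.6, 0) = 201.4
  z(9, 4) = 211  ←
  z(7.857, 5.714) = 206.4
  z(0, 8.333) = 83.33
The maximum is at u = 9, v = 4.

u = 9, v = 4, z = 211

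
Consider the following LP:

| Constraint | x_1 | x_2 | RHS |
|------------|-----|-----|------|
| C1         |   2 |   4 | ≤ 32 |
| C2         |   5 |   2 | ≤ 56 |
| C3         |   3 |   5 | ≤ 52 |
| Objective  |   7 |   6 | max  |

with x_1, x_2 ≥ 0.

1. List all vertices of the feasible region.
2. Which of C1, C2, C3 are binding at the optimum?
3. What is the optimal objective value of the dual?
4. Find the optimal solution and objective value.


1. (0, 0), (11.2, 0), (10, 3), (0, 8)
2. C1, C2
3. 88
4. x_1 = 10, x_2 = 3, z = 88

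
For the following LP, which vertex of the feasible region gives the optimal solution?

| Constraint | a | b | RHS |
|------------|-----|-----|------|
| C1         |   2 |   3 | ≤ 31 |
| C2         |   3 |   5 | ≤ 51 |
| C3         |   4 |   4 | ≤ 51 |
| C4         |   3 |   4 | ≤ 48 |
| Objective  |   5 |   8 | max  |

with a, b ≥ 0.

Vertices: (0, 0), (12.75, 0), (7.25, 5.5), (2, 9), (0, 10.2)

Evaluate the objective at each vertex of the feasible region:
  z(0, 0) = 0
  z(12.75, 0) = 63.75
  z(7.25, 5.5) = 80.25
  z(2, 9) = 82  ←
  z(0, 10.2) = 81.6
The maximum is at a = 2, b = 9.

(2, 9)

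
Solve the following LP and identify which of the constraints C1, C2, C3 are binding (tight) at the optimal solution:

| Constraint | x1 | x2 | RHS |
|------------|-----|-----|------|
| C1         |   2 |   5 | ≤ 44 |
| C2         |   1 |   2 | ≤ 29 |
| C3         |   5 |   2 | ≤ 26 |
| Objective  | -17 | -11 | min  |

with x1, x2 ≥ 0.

At x1 = 2, x2 = 8, compute slack b - a·x for each constraint:
  C1: 44 − 44 = 0  (binding)
  C2: 29 − 18 = 11  (slack)
  C3: 26 − 26 = 0  (binding)

Optimal: x1 = 2, x2 = 8
Binding: C1, C3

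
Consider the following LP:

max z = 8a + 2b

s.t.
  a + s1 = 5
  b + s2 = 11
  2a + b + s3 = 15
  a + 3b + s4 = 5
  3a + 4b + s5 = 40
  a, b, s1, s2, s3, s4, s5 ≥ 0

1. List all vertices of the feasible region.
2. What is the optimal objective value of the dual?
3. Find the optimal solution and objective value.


1. (0, 0), (5, 0), (0, 1.667)
2. 40
3. a = 5, b = 0, z = 40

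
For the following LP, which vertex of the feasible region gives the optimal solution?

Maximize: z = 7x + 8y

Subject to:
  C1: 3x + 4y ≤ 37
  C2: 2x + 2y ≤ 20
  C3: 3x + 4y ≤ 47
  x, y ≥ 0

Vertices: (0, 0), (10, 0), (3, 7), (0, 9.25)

Evaluate the objective at each vertex of the feasible region:
  z(0, 0) = 0
  z(10, 0) = 70
  z(3, 7) = 77  ←
  z(0, 9.25) = 74
The maximum is at x = 3, y = 7.

(3, 7)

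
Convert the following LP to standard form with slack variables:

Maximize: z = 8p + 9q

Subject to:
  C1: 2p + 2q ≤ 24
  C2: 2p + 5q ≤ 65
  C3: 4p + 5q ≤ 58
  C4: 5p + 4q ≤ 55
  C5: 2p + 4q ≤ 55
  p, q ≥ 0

max z = 8p + 9q

s.t.
  2p + 2q + s1 = 24
  2p + 5q + s2 = 65
  4p + 5q + s3 = 58
  5p + 4q + s4 = 55
  2p + 4q + s5 = 55
  p, q, s1, s2, s3, s4, s5 ≥ 0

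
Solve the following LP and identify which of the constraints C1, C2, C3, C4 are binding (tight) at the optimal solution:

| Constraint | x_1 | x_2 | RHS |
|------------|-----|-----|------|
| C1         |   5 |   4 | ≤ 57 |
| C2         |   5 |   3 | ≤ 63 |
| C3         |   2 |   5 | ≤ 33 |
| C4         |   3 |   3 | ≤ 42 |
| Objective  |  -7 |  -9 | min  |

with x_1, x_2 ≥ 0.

At x_1 = 9, x_2 = 3, compute slack b - a·x for each constraint:
  C1: 57 − 57 = 0  (binding)
  C2: 63 − 54 = 9  (slack)
  C3: 33 − 33 = 0  (binding)
  C4: 42 − 36 = 6  (slack)

Optimal: x_1 = 9, x_2 = 3
Binding: C1, C3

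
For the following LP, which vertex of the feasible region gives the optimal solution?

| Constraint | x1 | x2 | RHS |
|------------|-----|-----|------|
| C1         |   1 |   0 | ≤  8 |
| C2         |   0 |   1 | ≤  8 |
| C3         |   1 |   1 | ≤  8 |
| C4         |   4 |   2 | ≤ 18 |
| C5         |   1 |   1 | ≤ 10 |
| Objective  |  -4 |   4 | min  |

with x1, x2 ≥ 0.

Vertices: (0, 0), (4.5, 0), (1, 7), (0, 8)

Evaluate the objective at each vertex of the feasible region:
  z(0, 0) = 0
  z(4.5, 0) = -18  ←
  z(1, 7) = 24
  z(0, 8) = 32
The minimum is at x1 = 4.5, x2 = 0.

(4.5, 0)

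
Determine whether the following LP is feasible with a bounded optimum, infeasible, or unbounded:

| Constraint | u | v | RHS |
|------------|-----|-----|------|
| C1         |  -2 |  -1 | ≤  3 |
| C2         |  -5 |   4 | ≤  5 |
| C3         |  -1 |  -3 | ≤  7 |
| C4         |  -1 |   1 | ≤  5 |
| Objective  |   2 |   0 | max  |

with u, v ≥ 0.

Unbounded (objective can increase without bound)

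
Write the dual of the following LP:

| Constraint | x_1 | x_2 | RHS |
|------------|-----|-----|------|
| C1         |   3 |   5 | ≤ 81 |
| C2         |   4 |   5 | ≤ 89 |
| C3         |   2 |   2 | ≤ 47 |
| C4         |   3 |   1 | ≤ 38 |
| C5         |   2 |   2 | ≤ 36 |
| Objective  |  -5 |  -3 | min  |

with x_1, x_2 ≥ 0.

Primal min cᵀx s.t. Ax ≤ b, x ≥ 0  →  Dual max −bᵀy s.t. Aᵀy ≥ −c, y ≥ 0.

Maximize: z = -81y1 - 89y2 - 47y3 - 38y4 - 36y5

Subject to:
  3y1 + 4y2 + 2y3 + 3y4 + 2y5 ≥ 5
  5y1 + 5y2 + 2y3 + y4 + 2y5 ≥ 3
  y1, y2, y3, y4, y5 ≥ 0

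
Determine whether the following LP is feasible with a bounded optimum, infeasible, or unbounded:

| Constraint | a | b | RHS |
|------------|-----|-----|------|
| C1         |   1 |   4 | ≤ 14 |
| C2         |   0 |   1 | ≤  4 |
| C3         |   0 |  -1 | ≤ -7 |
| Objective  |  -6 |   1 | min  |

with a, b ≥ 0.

Infeasible (no feasible solution exists)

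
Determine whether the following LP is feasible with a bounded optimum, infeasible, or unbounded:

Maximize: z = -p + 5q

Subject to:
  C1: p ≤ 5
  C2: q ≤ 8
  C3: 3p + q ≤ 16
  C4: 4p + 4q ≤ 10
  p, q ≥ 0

Feasible with a bounded optimal solution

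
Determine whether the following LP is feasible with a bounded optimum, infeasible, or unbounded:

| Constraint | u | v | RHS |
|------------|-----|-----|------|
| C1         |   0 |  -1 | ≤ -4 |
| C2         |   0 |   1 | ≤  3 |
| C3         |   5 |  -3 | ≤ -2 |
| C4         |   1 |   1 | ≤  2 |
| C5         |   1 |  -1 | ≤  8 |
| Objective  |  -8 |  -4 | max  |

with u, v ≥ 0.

Infeasible (no feasible solution exists)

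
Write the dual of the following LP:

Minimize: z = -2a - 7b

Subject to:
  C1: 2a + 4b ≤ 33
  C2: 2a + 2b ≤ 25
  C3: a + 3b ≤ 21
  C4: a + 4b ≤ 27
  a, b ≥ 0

Primal min cᵀx s.t. Ax ≤ b, x ≥ 0  →  Dual max −bᵀy s.t. Aᵀy ≥ −c, y ≥ 0.

Maximize: z = -33y1 - 25y2 - 21y3 - 27y4

Subject to:
  2y1 + 2y2 + y3 + y4 ≥ 2
  4y1 + 2y2 + 3y3 + 4y4 ≥ 7
  y1, y2, y3, y4 ≥ 0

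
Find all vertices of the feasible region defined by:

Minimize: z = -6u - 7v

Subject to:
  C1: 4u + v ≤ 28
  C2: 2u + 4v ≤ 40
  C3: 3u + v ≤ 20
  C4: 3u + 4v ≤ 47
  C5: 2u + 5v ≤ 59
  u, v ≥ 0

(0, 0), (6.667, 0), (4, 8), (0, 10)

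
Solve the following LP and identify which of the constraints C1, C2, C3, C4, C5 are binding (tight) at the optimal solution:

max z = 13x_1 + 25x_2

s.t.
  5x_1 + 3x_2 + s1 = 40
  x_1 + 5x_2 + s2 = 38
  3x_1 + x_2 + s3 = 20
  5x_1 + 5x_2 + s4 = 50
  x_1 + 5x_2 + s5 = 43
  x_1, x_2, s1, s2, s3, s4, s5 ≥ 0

At x_1 = 3, x_2 = 7, compute slack b - a·x for each constraint:
  C1: 40 − 36 = 4  (slack)
  C2: 38 − 38 = 0  (binding)
  C3: 20 − 16 = 4  (slack)
  C4: 50 − 50 = 0  (binding)
  C5: 43 − 38 = 5  (slack)

Optimal: x_1 = 3, x_2 = 7
Binding: C2, C4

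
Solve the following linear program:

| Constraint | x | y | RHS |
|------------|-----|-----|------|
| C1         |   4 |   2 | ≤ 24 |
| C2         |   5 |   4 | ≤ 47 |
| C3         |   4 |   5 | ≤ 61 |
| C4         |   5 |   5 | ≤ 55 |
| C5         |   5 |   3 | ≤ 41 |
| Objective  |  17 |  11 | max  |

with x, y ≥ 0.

Evaluate the objective at each vertex of the feasible region:
  z(0, 0) = 0
  z(6, 0) = 102
  z(1, 10) = 127  ←
  z(0, 11) = 121
The maximum is at x = 1, y = 10.

x = 1, y = 10, z = 127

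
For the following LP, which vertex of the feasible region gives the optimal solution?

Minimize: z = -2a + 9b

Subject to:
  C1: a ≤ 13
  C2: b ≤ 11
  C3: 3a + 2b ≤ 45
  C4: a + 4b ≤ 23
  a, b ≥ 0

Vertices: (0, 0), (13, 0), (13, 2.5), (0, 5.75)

Evaluate the objective at each vertex of the feasible region:
  z(0, 0) = 0
  z(13, 0) = -26  ←
  z(13, 2.5) = -3.5
  z(0, 5.75) = 51.75
The minimum is at a = 13, b = 0.

(13, 0)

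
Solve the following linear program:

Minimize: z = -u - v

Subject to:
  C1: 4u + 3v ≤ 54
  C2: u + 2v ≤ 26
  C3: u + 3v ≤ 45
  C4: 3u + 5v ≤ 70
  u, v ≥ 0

Evaluate the objective at each vertex of the feasible region:
  z(0, 0) = 0
  z(13.5, 0) = -13.5
  z(6, 10) = -16  ←
  z(0, 13) = -13
The minimum is at u = 6, v = 10.

u = 6, v = 10, z = -16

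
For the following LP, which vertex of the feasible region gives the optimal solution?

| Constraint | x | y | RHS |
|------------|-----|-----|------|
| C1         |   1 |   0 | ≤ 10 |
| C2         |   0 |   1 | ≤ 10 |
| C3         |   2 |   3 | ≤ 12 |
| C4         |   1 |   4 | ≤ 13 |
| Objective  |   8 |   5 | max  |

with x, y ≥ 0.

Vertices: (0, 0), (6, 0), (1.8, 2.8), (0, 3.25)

Evaluate the objective at each vertex of the feasible region:
  z(0, 0) = 0
  z(6, 0) = 48  ←
  z(1.8, 2.8) = 28.4
  z(0, 3.25) = 16.25
The maximum is at x = 6, y = 0.

(6, 0)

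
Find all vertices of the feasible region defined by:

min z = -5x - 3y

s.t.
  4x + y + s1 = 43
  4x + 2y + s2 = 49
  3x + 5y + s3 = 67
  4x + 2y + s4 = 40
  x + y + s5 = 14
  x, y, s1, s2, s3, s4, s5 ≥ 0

(0, 0), (10, 0), (6, 8), (1.5, 12.5), (0, 13.4)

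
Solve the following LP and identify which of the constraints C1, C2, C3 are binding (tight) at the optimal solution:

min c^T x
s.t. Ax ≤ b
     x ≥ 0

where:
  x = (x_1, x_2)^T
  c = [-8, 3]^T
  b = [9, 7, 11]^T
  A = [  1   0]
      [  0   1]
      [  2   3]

At x_1 = 5.5, x_2 = 0, compute slack b - a·x for each constraint:
  C1: 9 − 5.5 = 3.5  (slack)
  C2: 7 − 0 = 7  (slack)
  C3: 11 − 11 = 0  (binding)

Optimal: x_1 = 5.5, x_2 = 0
Binding: C3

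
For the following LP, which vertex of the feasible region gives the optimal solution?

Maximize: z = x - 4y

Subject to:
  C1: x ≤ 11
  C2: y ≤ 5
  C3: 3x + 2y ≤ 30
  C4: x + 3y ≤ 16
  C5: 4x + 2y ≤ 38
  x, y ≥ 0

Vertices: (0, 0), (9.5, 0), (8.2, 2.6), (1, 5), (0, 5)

Evaluate the objective at each vertex of the feasible region:
  z(0, 0) = 0
  z(9.5, 0) = 9.5  ←
  z(8.2, 2.6) = -2.2
  z(1, 5) = -19
  z(0, 5) = -20
The maximum is at x = 9.5, y = 0.

(9.5, 0)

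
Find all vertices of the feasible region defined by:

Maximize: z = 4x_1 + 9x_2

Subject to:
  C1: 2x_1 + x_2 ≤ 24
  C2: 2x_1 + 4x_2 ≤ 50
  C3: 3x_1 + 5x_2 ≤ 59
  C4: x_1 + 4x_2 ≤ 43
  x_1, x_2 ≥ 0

(0, 0), (12, 0), (8.714, 6.571), (3, 10), (0, 10.75)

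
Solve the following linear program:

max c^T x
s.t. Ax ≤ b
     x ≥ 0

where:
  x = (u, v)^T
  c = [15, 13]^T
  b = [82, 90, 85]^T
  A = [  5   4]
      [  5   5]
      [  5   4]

Evaluate the objective at each vertex of the feasible region:
  z(0, 0) = 0
  z(16.4, 0) = 246
  z(10, 8) = 254  ←
  z(0, 18) = 234
The maximum is at u = 10, v = 8.

u = 10, v = 8, z = 254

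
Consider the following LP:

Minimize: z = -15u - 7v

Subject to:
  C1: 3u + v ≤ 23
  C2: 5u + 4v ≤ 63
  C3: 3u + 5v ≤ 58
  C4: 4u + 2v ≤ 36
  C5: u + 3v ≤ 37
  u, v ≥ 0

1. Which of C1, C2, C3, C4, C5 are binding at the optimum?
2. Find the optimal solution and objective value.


1. C1, C4
2. u = 5, v = 8, z = -131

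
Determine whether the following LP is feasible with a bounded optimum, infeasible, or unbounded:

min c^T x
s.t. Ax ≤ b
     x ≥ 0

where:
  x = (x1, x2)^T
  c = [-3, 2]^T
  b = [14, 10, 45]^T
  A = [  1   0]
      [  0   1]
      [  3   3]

Feasible with a bounded optimal solution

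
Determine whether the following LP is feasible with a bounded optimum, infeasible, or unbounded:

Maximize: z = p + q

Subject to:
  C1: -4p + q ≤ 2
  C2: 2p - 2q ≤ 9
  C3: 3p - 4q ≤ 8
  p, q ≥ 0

Unbounded (objective can increase without bound)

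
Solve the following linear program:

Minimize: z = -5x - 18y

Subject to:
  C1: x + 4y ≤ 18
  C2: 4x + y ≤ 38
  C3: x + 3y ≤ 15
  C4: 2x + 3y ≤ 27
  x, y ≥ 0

Evaluate the objective at each vertex of the feasible region:
  z(0, 0) = 0
  z(9.5, 0) = -47.5
  z(9, 2) = -81
  z(6, 3) = -84  ←
  z(0, 4.5) = -81
The minimum is at x = 6, y = 3.

x = 6, y = 3, z = -84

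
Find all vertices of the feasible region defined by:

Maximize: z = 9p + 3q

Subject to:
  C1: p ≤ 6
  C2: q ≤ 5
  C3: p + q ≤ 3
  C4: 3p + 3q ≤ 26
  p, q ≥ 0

(0, 0), (3, 0), (0, 3)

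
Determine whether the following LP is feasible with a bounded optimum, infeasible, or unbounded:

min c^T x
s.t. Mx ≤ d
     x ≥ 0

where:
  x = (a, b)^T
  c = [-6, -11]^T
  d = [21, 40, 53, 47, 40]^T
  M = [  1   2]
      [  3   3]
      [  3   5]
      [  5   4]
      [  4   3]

Feasible with a bounded optimal solution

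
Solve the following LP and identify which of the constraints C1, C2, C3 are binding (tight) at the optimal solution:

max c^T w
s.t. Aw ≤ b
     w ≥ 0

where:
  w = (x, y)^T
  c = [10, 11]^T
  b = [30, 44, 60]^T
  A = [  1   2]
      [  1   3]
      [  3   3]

At x = 10, y = 10, compute slack b - a·x for each constraint:
  C1: 30 − 30 = 0  (binding)
  C2: 44 − 40 = 4  (slack)
  C3: 60 − 60 = 0  (binding)

Optimal: x = 10, y = 10
Binding: C1, C3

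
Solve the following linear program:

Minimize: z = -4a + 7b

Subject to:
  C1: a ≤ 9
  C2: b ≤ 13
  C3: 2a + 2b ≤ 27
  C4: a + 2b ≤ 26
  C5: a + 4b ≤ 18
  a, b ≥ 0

Evaluate the objective at each vertex of the feasible region:
  z(0, 0) = 0
  z(9, 0) = -36  ←
  z(9, 2.25) = -20.25
  z(0, 4.5) = 31.5
The minimum is at a = 9, b = 0.

a = 9, b = 0, z = -36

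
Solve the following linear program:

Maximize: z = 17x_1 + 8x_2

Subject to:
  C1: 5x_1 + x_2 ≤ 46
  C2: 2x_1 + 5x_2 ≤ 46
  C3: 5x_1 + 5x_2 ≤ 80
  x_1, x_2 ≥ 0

Evaluate the objective at each vertex of the feasible region:
  z(0, 0) = 0
  z(9.2, 0) = 156.4
  z(8, 6) = 184  ←
  z(0, 9.2) = 73.6
The maximum is at x_1 = 8, x_2 = 6.

x_1 = 8, x_2 = 6, z = 184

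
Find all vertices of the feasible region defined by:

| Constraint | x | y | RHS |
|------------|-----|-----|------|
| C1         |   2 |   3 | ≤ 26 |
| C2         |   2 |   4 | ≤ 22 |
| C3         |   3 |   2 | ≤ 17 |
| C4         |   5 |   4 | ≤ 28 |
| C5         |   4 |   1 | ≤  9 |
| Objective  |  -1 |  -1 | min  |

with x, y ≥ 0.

(0, 0), (2.25, 0), (1, 5), (0, 5.5)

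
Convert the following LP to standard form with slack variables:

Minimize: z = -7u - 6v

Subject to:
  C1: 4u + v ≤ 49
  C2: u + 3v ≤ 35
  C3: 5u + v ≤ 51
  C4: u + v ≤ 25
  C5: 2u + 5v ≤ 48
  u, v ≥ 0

min z = -7u - 6v

s.t.
  4u + v + s1 = 49
  u + 3v + s2 = 35
  5u + v + s3 = 51
  u + v + s4 = 25
  2u + 5v + s5 = 48
  u, v, s1, s2, s3, s4, s5 ≥ 0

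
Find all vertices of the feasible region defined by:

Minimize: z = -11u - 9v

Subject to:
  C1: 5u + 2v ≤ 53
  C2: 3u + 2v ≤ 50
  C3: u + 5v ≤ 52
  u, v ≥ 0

(0, 0), (10.6, 0), (7, 9), (0, 10.4)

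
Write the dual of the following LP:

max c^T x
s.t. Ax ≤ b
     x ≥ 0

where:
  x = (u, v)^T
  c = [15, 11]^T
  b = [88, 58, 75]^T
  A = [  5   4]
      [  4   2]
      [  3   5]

Primal max cᵀx s.t. Ax ≤ b, x ≥ 0  →  Dual min bᵀy s.t. Aᵀy ≥ c, y ≥ 0.

Minimize: z = 88y1 + 58y2 + 75y3

Subject to:
  5y1 + 4y2 + 3y3 ≥ 15
  4y1 + 2y2 + 5y3 ≥ 11
  y1, y2, y3 ≥ 0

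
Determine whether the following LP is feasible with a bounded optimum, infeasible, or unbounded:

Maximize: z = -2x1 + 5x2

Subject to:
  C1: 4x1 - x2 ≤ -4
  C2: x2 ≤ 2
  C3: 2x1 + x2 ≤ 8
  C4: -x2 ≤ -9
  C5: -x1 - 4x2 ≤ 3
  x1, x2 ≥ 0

Infeasible (no feasible solution exists)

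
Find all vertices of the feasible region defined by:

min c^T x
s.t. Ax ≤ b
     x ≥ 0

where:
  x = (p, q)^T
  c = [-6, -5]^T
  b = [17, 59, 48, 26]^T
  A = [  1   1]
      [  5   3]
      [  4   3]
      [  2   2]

(0, 0), (11.8, 0), (11, 1.333), (9, 4), (0, 13)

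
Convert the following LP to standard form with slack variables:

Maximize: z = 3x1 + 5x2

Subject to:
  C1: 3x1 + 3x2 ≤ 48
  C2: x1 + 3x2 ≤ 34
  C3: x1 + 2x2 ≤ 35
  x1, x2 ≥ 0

max z = 3x1 + 5x2

s.t.
  3x1 + 3x2 + s1 = 48
  x1 + 3x2 + s2 = 34
  x1 + 2x2 + s3 = 35
  x1, x2, s1, s2, s3 ≥ 0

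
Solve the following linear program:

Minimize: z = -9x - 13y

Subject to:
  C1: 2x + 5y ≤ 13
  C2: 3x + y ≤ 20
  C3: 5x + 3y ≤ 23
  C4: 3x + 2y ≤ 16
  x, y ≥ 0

Evaluate the objective at each vertex of the feasible region:
  z(0, 0) = 0
  z(4.6, 0) = -41.4
  z(4, 1) = -49  ←
  z(0, 2.6) = -33.8
The minimum is at x = 4, y = 1.

x = 4, y = 1, z = -49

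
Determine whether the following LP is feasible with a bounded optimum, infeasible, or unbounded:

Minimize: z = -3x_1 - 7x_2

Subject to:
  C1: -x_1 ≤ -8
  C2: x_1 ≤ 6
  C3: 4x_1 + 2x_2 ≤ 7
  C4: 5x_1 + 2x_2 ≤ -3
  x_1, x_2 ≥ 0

Infeasible (no feasible solution exists)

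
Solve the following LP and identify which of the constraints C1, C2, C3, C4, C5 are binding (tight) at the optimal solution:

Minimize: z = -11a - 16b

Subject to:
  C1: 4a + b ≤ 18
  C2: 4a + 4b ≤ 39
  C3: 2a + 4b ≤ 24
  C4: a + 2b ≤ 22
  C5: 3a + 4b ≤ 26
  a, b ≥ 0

At a = 2, b = 5, compute slack b - a·x for each constraint:
  C1: 18 − 13 = 5  (slack)
  C2: 39 − 28 = 11  (slack)
  C3: 24 − 24 = 0  (binding)
  C4: 22 − 12 = 10  (slack)
  C5: 26 − 26 = 0  (binding)

Optimal: a = 2, b = 5
Binding: C3, C5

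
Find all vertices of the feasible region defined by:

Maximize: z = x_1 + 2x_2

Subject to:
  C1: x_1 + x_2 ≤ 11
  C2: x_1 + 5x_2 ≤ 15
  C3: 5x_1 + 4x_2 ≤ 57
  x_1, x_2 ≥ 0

(0, 0), (11, 0), (10, 1), (0, 3)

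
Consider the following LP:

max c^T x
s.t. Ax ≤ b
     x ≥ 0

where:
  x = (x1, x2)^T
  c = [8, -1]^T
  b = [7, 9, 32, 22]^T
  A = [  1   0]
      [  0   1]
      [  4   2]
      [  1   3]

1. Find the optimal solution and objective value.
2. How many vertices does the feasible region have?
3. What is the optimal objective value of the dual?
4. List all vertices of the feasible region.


1. x1 = 7, x2 = 0, z = 56
2. 5
3. 56
4. (0, 0), (7, 0), (7, 2), (5.2, 5.6), (0, 7.333)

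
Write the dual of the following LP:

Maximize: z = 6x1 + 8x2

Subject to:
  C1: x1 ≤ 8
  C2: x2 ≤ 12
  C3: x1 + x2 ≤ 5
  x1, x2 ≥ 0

Primal max cᵀx s.t. Ax ≤ b, x ≥ 0  →  Dual min bᵀy s.t. Aᵀy ≥ c, y ≥ 0.

Minimize: z = 8y1 + 12y2 + 5y3

Subject to:
  y1 + y3 ≥ 6
  y2 + y3 ≥ 8
  y1, y2, y3 ≥ 0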